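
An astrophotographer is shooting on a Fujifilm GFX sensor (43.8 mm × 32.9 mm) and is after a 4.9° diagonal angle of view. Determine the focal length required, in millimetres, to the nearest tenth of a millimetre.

640.2 mm

Sensor diagonal = √(43.8² + 32.9²) = √3000.8500 ≈ 54.7800 mm.
From α = 2·arctan(d/2f) we get f = d / (2·tan(α/2)).
With d = 54.7800 mm and α/2 = 2.45°, tan(α/2) ≈ 0.04279, so f ≈ 54.7800 / 0.08557 ≈ 640.1531 mm.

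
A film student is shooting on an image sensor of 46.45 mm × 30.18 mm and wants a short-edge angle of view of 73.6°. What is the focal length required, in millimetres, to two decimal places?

20.17 mm

From α = 2·arctan(h/2f) we get f = h / (2·tan(α/2)).
With h = 30.18 mm and α/2 = 36.8°, tan(α/2) ≈ 0.74810, so f ≈ 30.18 / 1.49619 ≈ 20.1712 mm.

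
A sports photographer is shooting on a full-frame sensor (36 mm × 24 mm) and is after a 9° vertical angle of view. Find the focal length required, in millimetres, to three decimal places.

From α = 2·arctan(h/2f) we get f = h / (2·tan(α/2)).
With h = 24 mm and α/2 = 4.5°, tan(α/2) ≈ 0.07870, so f ≈ 24 / 0.15740 ≈ 152.4745 mm.

152.474 mm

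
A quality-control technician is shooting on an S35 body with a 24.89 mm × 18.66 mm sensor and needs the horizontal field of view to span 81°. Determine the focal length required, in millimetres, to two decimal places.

14.57 mm

From α = 2·arctan(w/2f) we get f = w / (2·tan(α/2)).
With w = 24.89 mm and α/2 = 40.5°, tan(α/2) ≈ 0.85408, so f ≈ 24.89 / 1.70816 ≈ 14.5712 mm.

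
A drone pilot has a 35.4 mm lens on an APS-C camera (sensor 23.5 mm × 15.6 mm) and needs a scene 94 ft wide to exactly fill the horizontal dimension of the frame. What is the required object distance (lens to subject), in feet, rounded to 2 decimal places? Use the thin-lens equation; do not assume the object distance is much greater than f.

141.72 ft

W: 94 ft × 304.8 mm/ft = 28651.20 mm.
Magnification m = w/W = dᵢ/dₒ; combined with 1/f = 1/dₒ + 1/dᵢ this gives dₒ = f·(1 + W/w).
dₒ = 35.4 mm × (1 + 28651.2/23.5) = 35.4 × 1220.2000 ≈ 43195.079 mm = 43195.079/304.8 ft = 141.716 ft.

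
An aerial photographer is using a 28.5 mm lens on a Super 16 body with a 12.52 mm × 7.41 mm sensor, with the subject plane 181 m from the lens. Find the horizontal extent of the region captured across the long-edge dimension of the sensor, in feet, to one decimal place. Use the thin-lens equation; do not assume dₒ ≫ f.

dₒ: 181 m = 181000 mm.
Similar triangles through the lens centre give W/dₒ = w/dᵢ; with 1/f = 1/dₒ + 1/dᵢ this gives W = w·(dₒ − f)/f.
W = 12.52 mm × (181000 − 28.5) / 28.5 = 12.52 × 6349.8772 ≈ 79500.462 mm = 79500.462/304.8 ft = 260.828 ft.

260.8 ft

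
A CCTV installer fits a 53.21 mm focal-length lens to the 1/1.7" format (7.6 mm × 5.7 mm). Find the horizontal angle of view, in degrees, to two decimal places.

Angle of view α = 2·arctan(w/2f) with w = 7.6 mm and f = 53.21 mm.
w/2f = 0.07142; arctan(0.07142) ≈ 4.0849°, so α ≈ 8.1697°.

8.17°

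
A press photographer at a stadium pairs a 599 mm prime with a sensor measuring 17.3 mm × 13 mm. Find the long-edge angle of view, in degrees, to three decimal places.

Angle of view α = 2·arctan(w/2f) with w = 17.3 mm and f = 599 mm.
w/2f = 0.01444; arctan(0.01444) ≈ 0.8273°, so α ≈ 1.6547°.

1.655°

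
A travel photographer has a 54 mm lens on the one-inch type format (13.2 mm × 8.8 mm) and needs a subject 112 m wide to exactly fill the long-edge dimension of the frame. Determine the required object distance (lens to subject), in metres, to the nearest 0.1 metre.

W: 112 m = 112000 mm.
Magnification m = w/W = dᵢ/dₒ; combined with 1/f = 1/dₒ + 1/dᵢ this gives dₒ = f·(1 + W/w).
dₒ = 54 mm × (1 + 112000/13.2) = 54 × 8485.8485 ≈ 458235.818 mm = 458.236 m.

458.2 m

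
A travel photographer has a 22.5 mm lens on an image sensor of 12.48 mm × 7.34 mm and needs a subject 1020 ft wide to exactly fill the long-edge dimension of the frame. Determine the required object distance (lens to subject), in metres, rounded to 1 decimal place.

560.5 m

W: 1020 ft × 304.8 mm/ft = 310895.99 mm.
Magnification m = w/W = dᵢ/dₒ; combined with 1/f = 1/dₒ + 1/dᵢ this gives dₒ = f·(1 + W/w).
dₒ = 22.5 mm × (1 + 310896/12.48) = 22.5 × 24912.5377 ≈ 560532.097 mm = 560.532 m.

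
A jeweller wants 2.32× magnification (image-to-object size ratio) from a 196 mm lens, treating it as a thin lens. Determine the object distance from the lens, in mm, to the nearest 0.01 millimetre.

With m = dᵢ/dₒ and 1/f = 1/dₒ + 1/dᵢ, substituting dᵢ = m·dₒ gives 1/f = (1 + 1/m)/dₒ, hence dₒ = f·(1 + 1/m).
dₒ = 196 × (1 + 1/2.32) = 196 × 1.43103 ≈ 280.483 mm.

280.48 mm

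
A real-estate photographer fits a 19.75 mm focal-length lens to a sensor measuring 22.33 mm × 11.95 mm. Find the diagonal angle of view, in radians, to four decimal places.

Sensor diagonal = √(22.33² + 11.95²) = √641.4314 ≈ 25.3265 mm.
Angle of view α = 2·arctan(d/2f) with d = 25.3265 mm and f = 19.75 mm.
d/2f = 0.64118; arctan(0.64118) ≈ 0.5701 rad, so α ≈ 1.1403 rad.

1.1403 rad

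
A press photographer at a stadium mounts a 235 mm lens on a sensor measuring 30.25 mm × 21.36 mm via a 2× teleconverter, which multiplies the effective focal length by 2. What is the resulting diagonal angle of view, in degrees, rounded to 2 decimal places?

4.51°

Effective focal length f = 235 × 2 = 470 mm.
Sensor diagonal = √(30.25² + 21.36²) = √1371.3121 ≈ 37.0312 mm.
α = 2·arctan(37.031 / (2 × 470)) = 2·arctan(0.03939) ≈ 4.5120°.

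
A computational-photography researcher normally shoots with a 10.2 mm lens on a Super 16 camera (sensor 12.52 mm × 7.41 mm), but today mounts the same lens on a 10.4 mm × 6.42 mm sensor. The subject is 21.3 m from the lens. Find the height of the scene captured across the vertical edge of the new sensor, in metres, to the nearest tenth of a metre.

13.4 m

The focal length stays 10.2 mm; the relevant sensor dimension is now h = 6.42 mm. Object distance dₒ = 21.3 m = 21300 mm.
Thin-lens field height W = h·(dₒ − f)/f = 6.42 × (21300 − 10.2)/10.2 ≈ 13400.051 mm = 13.4001 m.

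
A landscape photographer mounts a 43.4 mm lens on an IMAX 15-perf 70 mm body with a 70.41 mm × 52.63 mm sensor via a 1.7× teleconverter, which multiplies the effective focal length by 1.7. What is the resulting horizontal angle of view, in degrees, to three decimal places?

51.017°

Effective focal length f = 43.4 × 1.7 = 73.78 mm.
α = 2·arctan(70.41 / (2 × 73.78)) = 2·arctan(0.47716) ≈ 51.0174°.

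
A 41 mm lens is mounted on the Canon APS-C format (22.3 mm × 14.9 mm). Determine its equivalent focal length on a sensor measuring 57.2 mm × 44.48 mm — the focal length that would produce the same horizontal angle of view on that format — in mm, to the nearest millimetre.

Equal angle of view means equal width/f ratio, so f₂ = f₁ · (width₂/width₁) = 41 × 57.2/22.3.
f₂ = 41 × 2.56502 ≈ 105.166 mm.

105 mm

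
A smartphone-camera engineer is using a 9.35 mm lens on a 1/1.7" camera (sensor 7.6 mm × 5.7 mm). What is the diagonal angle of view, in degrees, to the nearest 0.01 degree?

53.86°

Sensor diagonal = √(7.6² + 5.7²) = √90.2500 ≈ 9.5000 mm.
Angle of view α = 2·arctan(d/2f) with d = 9.5000 mm and f = 9.35 mm.
d/2f = 0.50802; arctan(0.50802) ≈ 26.9315°, so α ≈ 53.8631°.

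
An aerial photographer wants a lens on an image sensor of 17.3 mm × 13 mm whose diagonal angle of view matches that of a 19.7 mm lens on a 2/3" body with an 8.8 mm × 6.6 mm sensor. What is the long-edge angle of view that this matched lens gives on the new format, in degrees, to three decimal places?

Sensor diagonal = √(8.8² + 6.6²) = √121.0000 ≈ 11.0000 mm.
Sensor diagonal = √(17.3² + 13²) = √468.2900 ≈ 21.6400 mm.
Equal diagonal AOV ⇒ f₂ = f₁ · 21.6400/11.0000 = 19.7 × 1.96727 ≈ 38.7553 mm.
Long-edge AOV on the new format = 2·arctan(17.3 / (2 × 38.7553)) = 2·arctan(0.22320) ≈ 25.1639°.

25.164°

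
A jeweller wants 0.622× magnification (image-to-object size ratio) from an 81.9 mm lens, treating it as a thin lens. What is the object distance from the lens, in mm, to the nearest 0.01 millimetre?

213.57 mm

With m = dᵢ/dₒ and 1/f = 1/dₒ + 1/dᵢ, substituting dᵢ = m·dₒ gives 1/f = (1 + 1/m)/dₒ, hence dₒ = f·(1 + 1/m).
dₒ = 81.9 × (1 + 1/0.622) = 81.9 × 2.60772 ≈ 213.572 mm.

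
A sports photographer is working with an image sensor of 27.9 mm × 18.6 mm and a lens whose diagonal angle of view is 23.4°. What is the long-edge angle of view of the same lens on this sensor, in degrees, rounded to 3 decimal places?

Sensor diagonal = √(27.9² + 18.6²) = √1124.3700 ≈ 33.5316 mm.
From the diagonal AOV: f = 33.5316 / (2·tan(11.7°)) = 33.5316 / 0.41418 ≈ 80.9591 mm.
Long-edge AOV = 2·arctan(27.9 / (2 × 80.9591)) = 2·arctan(0.17231) ≈ 19.5532°.

19.553°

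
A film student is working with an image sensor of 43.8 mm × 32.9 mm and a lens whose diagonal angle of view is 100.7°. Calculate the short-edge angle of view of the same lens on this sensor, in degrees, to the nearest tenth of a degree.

Sensor diagonal = √(43.8² + 32.9²) = √3000.8500 ≈ 54.7800 mm.
From the diagonal AOV: f = 54.7800 / (2·tan(50.35°)) = 54.7800 / 2.41329 ≈ 22.6993 mm.
Short-edge AOV = 2·arctan(32.9 / (2 × 22.6993)) = 2·arctan(0.72469) ≈ 71.8611°.

71.9°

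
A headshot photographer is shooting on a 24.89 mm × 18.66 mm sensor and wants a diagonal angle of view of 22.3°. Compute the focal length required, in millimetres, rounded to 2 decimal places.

Sensor diagonal = √(24.89² + 18.66²) = √967.7077 ≈ 31.1080 mm.
From α = 2·arctan(d/2f) we get f = d / (2·tan(α/2)).
With d = 31.1080 mm and α/2 = 11.15°, tan(α/2) ≈ 0.19710, so f ≈ 31.1080 / 0.39420 ≈ 78.9148 mm.

78.91 mm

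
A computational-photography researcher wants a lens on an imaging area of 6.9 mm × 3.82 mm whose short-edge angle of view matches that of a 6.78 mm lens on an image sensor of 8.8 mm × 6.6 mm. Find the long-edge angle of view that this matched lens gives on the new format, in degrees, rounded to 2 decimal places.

82.64°

Equal short-edge AOV ⇒ f₂ = f₁ · 3.82/6.6 = 6.78 × 0.57879 ≈ 3.9242 mm.
Long-edge AOV on the new format = 2·arctan(6.9 / (2 × 3.9242)) = 2·arctan(0.87916) ≈ 82.6416°.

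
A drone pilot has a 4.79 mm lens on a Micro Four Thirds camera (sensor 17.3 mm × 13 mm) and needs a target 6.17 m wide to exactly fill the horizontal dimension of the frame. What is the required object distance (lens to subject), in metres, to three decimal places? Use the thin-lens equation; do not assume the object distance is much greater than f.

W: 6.17 m = 6170 mm.
Magnification m = w/W = dᵢ/dₒ; combined with 1/f = 1/dₒ + 1/dᵢ this gives dₒ = f·(1 + W/w).
dₒ = 4.79 mm × (1 + 6170/17.3) = 4.79 × 357.6474 ≈ 1713.131 mm = 1.71313 m.

1.713 m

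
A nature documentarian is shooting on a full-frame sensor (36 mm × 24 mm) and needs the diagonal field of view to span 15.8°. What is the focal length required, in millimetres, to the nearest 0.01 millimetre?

155.90 mm

Sensor diagonal = √(36² + 24²) = √1872.0000 ≈ 43.2666 mm.
From α = 2·arctan(d/2f) we get f = d / (2·tan(α/2)).
With d = 43.2666 mm and α/2 = 7.9°, tan(α/2) ≈ 0.13876, so f ≈ 43.2666 / 0.27752 ≈ 155.9028 mm.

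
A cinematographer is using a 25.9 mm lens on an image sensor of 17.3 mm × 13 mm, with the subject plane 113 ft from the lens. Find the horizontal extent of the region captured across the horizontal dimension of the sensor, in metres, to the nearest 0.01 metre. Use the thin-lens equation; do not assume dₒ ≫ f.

dₒ: 113 ft × 304.8 mm/ft = 34442.40 mm.
Similar triangles through the lens centre give W/dₒ = w/dᵢ; with 1/f = 1/dₒ + 1/dᵢ this gives W = w·(dₒ − f)/f.
W = 17.3 mm × (34442.4 − 25.9) / 25.9 = 17.3 × 1328.8224 ≈ 22988.627 mm = 22.9886 m.

22.99 m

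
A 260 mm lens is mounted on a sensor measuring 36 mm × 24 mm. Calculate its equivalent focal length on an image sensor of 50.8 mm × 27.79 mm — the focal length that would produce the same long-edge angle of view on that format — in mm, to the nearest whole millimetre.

Equal angle of view means equal width/f ratio, so f₂ = f₁ · (width₂/width₁) = 260 × 50.8/36.
f₂ = 260 × 1.41111 ≈ 366.889 mm.

367 mm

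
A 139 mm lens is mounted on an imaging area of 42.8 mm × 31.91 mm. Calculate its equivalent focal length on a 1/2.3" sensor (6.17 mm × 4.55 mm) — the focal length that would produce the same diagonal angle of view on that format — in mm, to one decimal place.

Sensor diagonal = √(42.8² + 31.91²) = √2850.0881 ≈ 53.3862 mm.
Sensor diagonal = √(6.17² + 4.55²) = √58.7714 ≈ 7.6663 mm.
Equal angle of view means equal diagonal/f ratio, so f₂ = f₁ · (diagonal₂/diagonal₁) = 139 × 7.6663/53.3862.
f₂ = 139 × 0.14360 ≈ 19.960 mm.

20.0 mm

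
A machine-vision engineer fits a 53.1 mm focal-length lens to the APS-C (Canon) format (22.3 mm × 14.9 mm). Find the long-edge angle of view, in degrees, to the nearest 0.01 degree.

23.72°

Angle of view α = 2·arctan(w/2f) with w = 22.3 mm and f = 53.1 mm.
w/2f = 0.20998; arctan(0.20998) ≈ 11.8587°, so α ≈ 23.7175°.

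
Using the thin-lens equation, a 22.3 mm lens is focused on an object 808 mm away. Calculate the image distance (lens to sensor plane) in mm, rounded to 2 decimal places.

1/dᵢ = 1/f − 1/dₒ = 1/22.3 − 1/808 = 0.0436054 mm⁻¹.
dᵢ = 1/0.0436054 ≈ 22.9329 mm.

22.93 mm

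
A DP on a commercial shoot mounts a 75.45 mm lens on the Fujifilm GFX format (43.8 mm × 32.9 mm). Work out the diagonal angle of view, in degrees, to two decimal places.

Sensor diagonal = √(43.8² + 32.9²) = √3000.8500 ≈ 54.7800 mm.
Angle of view α = 2·arctan(d/2f) with d = 54.7800 mm and f = 75.45 mm.
d/2f = 0.36302; arctan(0.36302) ≈ 19.9520°, so α ≈ 39.9040°.

39.90°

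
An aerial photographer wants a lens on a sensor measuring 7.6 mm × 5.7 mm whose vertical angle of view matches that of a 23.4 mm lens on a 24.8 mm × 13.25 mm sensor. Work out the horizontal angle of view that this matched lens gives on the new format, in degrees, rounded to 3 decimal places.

Equal vertical AOV ⇒ f₂ = f₁ · 5.7/13.25 = 23.4 × 0.43019 ≈ 10.0664 mm.
Horizontal AOV on the new format = 2·arctan(7.6 / (2 × 10.0664)) = 2·arctan(0.37749) ≈ 41.3623°.

41.362°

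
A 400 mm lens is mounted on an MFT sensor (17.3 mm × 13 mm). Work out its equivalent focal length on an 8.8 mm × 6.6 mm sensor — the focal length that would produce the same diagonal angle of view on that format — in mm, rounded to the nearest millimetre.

203 mm

Sensor diagonal = √(17.3² + 13²) = √468.2900 ≈ 21.6400 mm.
Sensor diagonal = √(8.8² + 6.6²) = √121.0000 ≈ 11.0000 mm.
Equal angle of view means equal diagonal/f ratio, so f₂ = f₁ · (diagonal₂/diagonal₁) = 400 × 11.0000/21.6400.
f₂ = 400 × 0.50832 ≈ 203.327 mm.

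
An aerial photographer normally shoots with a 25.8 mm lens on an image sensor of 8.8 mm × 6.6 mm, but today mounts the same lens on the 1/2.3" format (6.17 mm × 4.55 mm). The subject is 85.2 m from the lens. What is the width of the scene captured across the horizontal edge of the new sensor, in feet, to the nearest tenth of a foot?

66.8 ft

The focal length stays 25.8 mm; the relevant sensor dimension is now w = 6.17 mm. Object distance dₒ = 85.2 m = 85200 mm.
Thin-lens field width W = w·(dₒ − f)/f = 6.17 × (85200 − 25.8)/25.8 ≈ 20369.179 mm = 20369.179/304.8 ft = 66.828 ft.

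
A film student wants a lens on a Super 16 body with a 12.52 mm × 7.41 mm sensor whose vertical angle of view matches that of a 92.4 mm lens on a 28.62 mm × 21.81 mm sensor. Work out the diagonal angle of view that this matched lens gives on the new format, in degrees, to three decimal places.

Equal vertical AOV ⇒ f₂ = f₁ · 7.41/21.81 = 92.4 × 0.33975 ≈ 31.3931 mm.
Sensor diagonal = √(12.52² + 7.41²) = √211.6585 ≈ 14.5485 mm.
Diagonal AOV on the new format = 2·arctan(14.5485 / (2 × 31.3931)) = 2·arctan(0.23171) ≈ 26.0921°.

26.092°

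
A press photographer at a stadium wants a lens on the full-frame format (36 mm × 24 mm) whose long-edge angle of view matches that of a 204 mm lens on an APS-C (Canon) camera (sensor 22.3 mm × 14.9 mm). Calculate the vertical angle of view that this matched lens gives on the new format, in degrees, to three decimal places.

4.174°

Equal long-edge AOV ⇒ f₂ = f₁ · 36/22.3 = 204 × 1.61435 ≈ 329.3274 mm.
Vertical AOV on the new format = 2·arctan(24 / (2 × 329.3274)) = 2·arctan(0.03644) ≈ 4.1736°.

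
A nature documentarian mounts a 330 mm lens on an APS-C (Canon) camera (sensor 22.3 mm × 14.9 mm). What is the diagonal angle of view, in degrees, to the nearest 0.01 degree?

4.65°

Sensor diagonal = √(22.3² + 14.9²) = √719.3000 ≈ 26.8198 mm.
Angle of view α = 2·arctan(d/2f) with d = 26.8198 mm and f = 330 mm.
d/2f = 0.04064; arctan(0.04064) ≈ 2.3270°, so α ≈ 4.6540°.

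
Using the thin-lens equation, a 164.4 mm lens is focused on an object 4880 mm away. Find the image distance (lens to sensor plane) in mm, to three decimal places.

170.131 mm

1/dᵢ = 1/f − 1/dₒ = 1/164.4 − 1/4880 = 0.0058778 mm⁻¹.
dᵢ = 1/0.0058778 ≈ 170.1315 mm.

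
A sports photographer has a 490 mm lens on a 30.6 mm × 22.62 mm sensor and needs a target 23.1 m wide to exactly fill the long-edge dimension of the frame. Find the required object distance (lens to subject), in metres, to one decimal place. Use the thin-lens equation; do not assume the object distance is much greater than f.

W: 23.1 m = 23100 mm.
Magnification m = w/W = dᵢ/dₒ; combined with 1/f = 1/dₒ + 1/dᵢ this gives dₒ = f·(1 + W/w).
dₒ = 490 mm × (1 + 23100/30.6) = 490 × 755.9020 ≈ 370391.961 mm = 370.392 m.

370.4 m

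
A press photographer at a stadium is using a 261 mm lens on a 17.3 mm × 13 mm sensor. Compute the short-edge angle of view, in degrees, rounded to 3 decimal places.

2.853°

Angle of view α = 2·arctan(h/2f) with h = 13 mm and f = 261 mm.
h/2f = 0.02490; arctan(0.02490) ≈ 1.4266°, so α ≈ 2.8532°.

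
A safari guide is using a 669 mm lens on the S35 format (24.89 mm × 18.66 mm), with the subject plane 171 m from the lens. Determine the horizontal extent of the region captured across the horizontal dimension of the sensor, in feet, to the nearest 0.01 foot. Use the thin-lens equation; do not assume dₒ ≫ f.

20.79 ft

dₒ: 171 m = 171000 mm.
Similar triangles through the lens centre give W/dₒ = w/dᵢ; with 1/f = 1/dₒ + 1/dᵢ this gives W = w·(dₒ − f)/f.
W = 24.89 mm × (171000 − 669) / 669 = 24.89 × 254.6054 ≈ 6337.128 mm = 6337.128/304.8 ft = 20.7911 ft.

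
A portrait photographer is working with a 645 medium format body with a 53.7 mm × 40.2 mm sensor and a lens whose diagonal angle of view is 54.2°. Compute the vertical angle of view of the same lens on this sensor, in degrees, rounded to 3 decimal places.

Sensor diagonal = √(53.7² + 40.2²) = √4499.7300 ≈ 67.0800 mm.
From the diagonal AOV: f = 67.0800 / (2·tan(27.1°)) = 67.0800 / 1.02345 ≈ 65.5429 mm.
Vertical AOV = 2·arctan(40.2 / (2 × 65.5429)) = 2·arctan(0.30667) ≈ 34.0983°.

34.098°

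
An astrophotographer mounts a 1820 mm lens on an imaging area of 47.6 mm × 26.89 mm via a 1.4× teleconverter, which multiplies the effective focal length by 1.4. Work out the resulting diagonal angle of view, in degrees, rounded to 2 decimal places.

1.23°

Effective focal length f = 1820 × 1.4 = 2548 mm.
Sensor diagonal = √(47.6² + 26.89²) = √2988.8321 ≈ 54.6702 mm.
α = 2·arctan(54.670 / (2 × 2548)) = 2·arctan(0.01073) ≈ 1.2293°.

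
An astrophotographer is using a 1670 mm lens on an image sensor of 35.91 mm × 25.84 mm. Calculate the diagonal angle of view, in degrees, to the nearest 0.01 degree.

Sensor diagonal = √(35.91² + 25.84²) = √1957.2337 ≈ 44.2406 mm.
Angle of view α = 2·arctan(d/2f) with d = 44.2406 mm and f = 1670 mm.
d/2f = 0.01325; arctan(0.01325) ≈ 0.7589°, so α ≈ 1.5178°.

1.52°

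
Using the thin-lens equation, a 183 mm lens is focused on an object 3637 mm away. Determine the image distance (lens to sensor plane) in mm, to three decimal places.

1/dᵢ = 1/f − 1/dₒ = 1/183 − 1/3637 = 0.0051895 mm⁻¹.
dᵢ = 1/0.0051895 ≈ 192.6957 mm.

192.696 mm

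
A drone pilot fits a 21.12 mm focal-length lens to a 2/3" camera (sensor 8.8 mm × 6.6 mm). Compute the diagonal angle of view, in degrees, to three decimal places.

Sensor diagonal = √(8.8² + 6.6²) = √121.0000 ≈ 11.0000 mm.
Angle of view α = 2·arctan(d/2f) with d = 11.0000 mm and f = 21.12 mm.
d/2f = 0.26042; arctan(0.26042) ≈ 14.5966°, so α ≈ 29.1932°.

29.193°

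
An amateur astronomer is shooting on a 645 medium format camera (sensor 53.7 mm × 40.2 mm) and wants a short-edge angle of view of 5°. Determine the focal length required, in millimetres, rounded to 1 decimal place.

460.4 mm

From α = 2·arctan(h/2f) we get f = h / (2·tan(α/2)).
With h = 40.2 mm and α/2 = 2.5°, tan(α/2) ≈ 0.04366, so f ≈ 40.2 / 0.08732 ≈ 460.3657 mm.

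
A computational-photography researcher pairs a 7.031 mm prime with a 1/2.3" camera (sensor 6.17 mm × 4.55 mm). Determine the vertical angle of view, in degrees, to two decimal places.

35.86°

Angle of view α = 2·arctan(h/2f) with h = 4.55 mm and f = 7.031 mm.
h/2f = 0.32357; arctan(0.32357) ≈ 17.9299°, so α ≈ 35.8597°.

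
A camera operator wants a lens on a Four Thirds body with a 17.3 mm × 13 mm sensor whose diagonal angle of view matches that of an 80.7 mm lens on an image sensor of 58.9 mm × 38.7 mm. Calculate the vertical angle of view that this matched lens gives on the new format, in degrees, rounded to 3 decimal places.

Sensor diagonal = √(58.9² + 38.7²) = √4966.9000 ≈ 70.4762 mm.
Sensor diagonal = √(17.3² + 13²) = √468.2900 ≈ 21.6400 mm.
Equal diagonal AOV ⇒ f₂ = f₁ · 21.6400/70.4762 = 80.7 × 0.30705 ≈ 24.7793 mm.
Vertical AOV on the new format = 2·arctan(13 / (2 × 24.7793)) = 2·arctan(0.26232) ≈ 29.3969°.

29.397°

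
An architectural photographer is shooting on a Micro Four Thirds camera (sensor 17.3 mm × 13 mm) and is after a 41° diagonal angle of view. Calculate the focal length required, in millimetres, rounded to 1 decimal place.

28.9 mm

Sensor diagonal = √(17.3² + 13²) = √468.2900 ≈ 21.6400 mm.
From α = 2·arctan(d/2f) we get f = d / (2·tan(α/2)).
With d = 21.6400 mm and α/2 = 20.5°, tan(α/2) ≈ 0.37388, so f ≈ 21.6400 / 0.74777 ≈ 28.9394 mm.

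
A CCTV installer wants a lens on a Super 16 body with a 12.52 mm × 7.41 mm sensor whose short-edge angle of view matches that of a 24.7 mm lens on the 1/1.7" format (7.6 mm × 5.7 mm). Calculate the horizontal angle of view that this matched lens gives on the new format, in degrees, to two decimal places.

22.06°

Equal short-edge AOV ⇒ f₂ = f₁ · 7.41/5.7 = 24.7 × 1.30000 ≈ 32.1100 mm.
Horizontal AOV on the new format = 2·arctan(12.52 / (2 × 32.1100)) = 2·arctan(0.19495) ≈ 22.0634°.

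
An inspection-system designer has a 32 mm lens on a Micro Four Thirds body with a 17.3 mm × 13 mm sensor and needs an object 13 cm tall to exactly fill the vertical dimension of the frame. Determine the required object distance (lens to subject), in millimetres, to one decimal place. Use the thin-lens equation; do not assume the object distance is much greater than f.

352.0 mm

W: 13 cm = 130 mm.
Magnification m = h/W = dᵢ/dₒ; combined with 1/f = 1/dₒ + 1/dᵢ this gives dₒ = f·(1 + W/h).
dₒ = 32 mm × (1 + 130/13) = 32 × 11.0000 ≈ 352.000 mm.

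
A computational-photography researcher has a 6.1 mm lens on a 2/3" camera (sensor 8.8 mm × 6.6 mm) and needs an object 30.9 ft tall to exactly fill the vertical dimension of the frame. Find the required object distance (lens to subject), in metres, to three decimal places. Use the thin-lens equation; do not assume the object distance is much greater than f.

8.711 m

W: 30.9 ft × 304.8 mm/ft = 9418.32 mm.
Magnification m = h/W = dᵢ/dₒ; combined with 1/f = 1/dₒ + 1/dᵢ this gives dₒ = f·(1 + W/h).
dₒ = 6.1 mm × (1 + 9418.32/6.6) = 6.1 × 1428.0181 ≈ 8710.911 mm = 8.71091 m.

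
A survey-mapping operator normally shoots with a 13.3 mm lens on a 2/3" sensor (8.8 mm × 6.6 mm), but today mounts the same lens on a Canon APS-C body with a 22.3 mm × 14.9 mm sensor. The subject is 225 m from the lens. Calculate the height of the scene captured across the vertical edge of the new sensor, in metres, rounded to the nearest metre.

252 m

The focal length stays 13.3 mm; the relevant sensor dimension is now h = 14.9 mm. Object distance dₒ = 225 m = 225000 mm.
Thin-lens field height W = h·(dₒ − f)/f = 14.9 × (225000 − 13.3)/13.3 ≈ 252052.769 mm = 252.053 m.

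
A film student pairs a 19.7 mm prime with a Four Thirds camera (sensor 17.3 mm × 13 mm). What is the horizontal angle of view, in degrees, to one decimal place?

47.4°

Angle of view α = 2·arctan(w/2f) with w = 17.3 mm and f = 19.7 mm.
w/2f = 0.43909; arctan(0.43909) ≈ 23.7056°, so α ≈ 47.4112°.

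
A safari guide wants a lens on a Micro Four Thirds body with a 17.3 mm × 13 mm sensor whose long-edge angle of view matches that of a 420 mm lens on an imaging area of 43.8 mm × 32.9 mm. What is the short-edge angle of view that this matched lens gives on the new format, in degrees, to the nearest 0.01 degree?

4.49°

Equal long-edge AOV ⇒ f₂ = f₁ · 17.3/43.8 = 420 × 0.39498 ≈ 165.8904 mm.
Short-edge AOV on the new format = 2·arctan(13 / (2 × 165.8904)) = 2·arctan(0.03918) ≈ 4.4877°.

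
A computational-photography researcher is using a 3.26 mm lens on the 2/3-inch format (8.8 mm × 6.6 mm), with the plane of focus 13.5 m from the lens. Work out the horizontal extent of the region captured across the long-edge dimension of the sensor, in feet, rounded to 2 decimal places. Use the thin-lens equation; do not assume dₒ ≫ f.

dₒ: 13.5 m = 13500 mm.
Similar triangles through the lens centre give W/dₒ = w/dᵢ; with 1/f = 1/dₒ + 1/dᵢ this gives W = w·(dₒ − f)/f.
W = 8.8 mm × (13500 − 3.26) / 3.26 = 8.8 × 4140.1043 ≈ 36432.918 mm = 36432.918/304.8 ft = 119.531 ft.

119.53 ft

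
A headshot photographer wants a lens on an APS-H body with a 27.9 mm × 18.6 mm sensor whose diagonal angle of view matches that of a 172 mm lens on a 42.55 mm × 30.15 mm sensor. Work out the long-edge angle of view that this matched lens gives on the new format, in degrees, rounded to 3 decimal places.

Sensor diagonal = √(42.55² + 30.15²) = √2719.5250 ≈ 52.1491 mm.
Sensor diagonal = √(27.9² + 18.6²) = √1124.3700 ≈ 33.5316 mm.
Equal diagonal AOV ⇒ f₂ = f₁ · 33.5316/52.1491 = 172 × 0.64300 ≈ 110.5953 mm.
Long-edge AOV on the new format = 2·arctan(27.9 / (2 × 110.5953)) = 2·arctan(0.12614) ≈ 14.3781°.

14.378°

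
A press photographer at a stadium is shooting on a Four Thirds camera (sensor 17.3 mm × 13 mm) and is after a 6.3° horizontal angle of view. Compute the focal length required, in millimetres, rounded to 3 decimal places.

157.177 mm

From α = 2·arctan(w/2f) we get f = w / (2·tan(α/2)).
With w = 17.3 mm and α/2 = 3.15°, tan(α/2) ≈ 0.05503, so f ≈ 17.3 / 0.11007 ≈ 157.1775 mm.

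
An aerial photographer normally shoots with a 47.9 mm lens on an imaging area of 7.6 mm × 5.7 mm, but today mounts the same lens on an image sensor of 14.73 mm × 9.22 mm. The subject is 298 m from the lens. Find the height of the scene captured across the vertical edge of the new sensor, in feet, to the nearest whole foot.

The focal length stays 47.9 mm; the relevant sensor dimension is now h = 9.22 mm. Object distance dₒ = 298 m = 298000 mm.
Thin-lens field height W = h·(dₒ − f)/f = 9.22 × (298000 − 47.9)/47.9 ≈ 57351.114 mm = 57351.114/304.8 ft = 188.16 ft.

188 ft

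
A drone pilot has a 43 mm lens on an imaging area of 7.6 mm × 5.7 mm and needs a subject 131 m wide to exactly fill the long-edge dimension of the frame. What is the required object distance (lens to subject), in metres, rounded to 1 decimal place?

741.2 m

W: 131 m = 131000 mm.
Magnification m = w/W = dᵢ/dₒ; combined with 1/f = 1/dₒ + 1/dᵢ this gives dₒ = f·(1 + W/w).
dₒ = 43 mm × (1 + 131000/7.6) = 43 × 17237.8421 ≈ 741227.211 mm = 741.227 m.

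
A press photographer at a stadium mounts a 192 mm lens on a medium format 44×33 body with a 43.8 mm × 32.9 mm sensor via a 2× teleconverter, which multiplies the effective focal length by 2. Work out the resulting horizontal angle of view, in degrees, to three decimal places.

Effective focal length f = 192 × 2 = 384 mm.
α = 2·arctan(43.8 / (2 × 384)) = 2·arctan(0.05703) ≈ 6.5282°.

6.528°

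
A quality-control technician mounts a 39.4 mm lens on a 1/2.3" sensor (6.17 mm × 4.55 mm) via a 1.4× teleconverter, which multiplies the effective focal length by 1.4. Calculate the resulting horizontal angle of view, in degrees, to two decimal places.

6.40°

Effective focal length f = 39.4 × 1.4 = 55.16 mm.
α = 2·arctan(6.17 / (2 × 55.16)) = 2·arctan(0.05593) ≈ 6.4022°.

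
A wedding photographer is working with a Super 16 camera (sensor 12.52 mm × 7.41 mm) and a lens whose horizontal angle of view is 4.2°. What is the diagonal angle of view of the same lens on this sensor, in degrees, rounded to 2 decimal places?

From the horizontal AOV: f = 12.52 / (2·tan(2.1°)) = 12.52 / 0.07334 ≈ 170.7195 mm.
Sensor diagonal = √(12.52² + 7.41²) = √211.6585 ≈ 14.5485 mm.
Diagonal AOV = 2·arctan(14.5485 / (2 × 170.7195)) = 2·arctan(0.04261) ≈ 4.8797°.

4.88°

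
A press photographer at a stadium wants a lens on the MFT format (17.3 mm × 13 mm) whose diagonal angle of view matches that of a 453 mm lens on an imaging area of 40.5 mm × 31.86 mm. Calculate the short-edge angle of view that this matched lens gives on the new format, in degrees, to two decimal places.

Sensor diagonal = √(40.5² + 31.86²) = √2655.3096 ≈ 51.5297 mm.
Sensor diagonal = √(17.3² + 13²) = √468.2900 ≈ 21.6400 mm.
Equal diagonal AOV ⇒ f₂ = f₁ · 21.6400/51.5297 = 453 × 0.41995 ≈ 190.2383 mm.
Short-edge AOV on the new format = 2·arctan(13 / (2 × 190.2383)) = 2·arctan(0.03417) ≈ 3.9138°.

3.91°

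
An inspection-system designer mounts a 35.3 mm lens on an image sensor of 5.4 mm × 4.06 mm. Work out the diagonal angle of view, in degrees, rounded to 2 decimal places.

10.93°

Sensor diagonal = √(5.4² + 4.06²) = √45.6436 ≈ 6.7560 mm.
Angle of view α = 2·arctan(d/2f) with d = 6.7560 mm and f = 35.3 mm.
d/2f = 0.09569; arctan(0.09569) ≈ 5.4662°, so α ≈ 10.9324°.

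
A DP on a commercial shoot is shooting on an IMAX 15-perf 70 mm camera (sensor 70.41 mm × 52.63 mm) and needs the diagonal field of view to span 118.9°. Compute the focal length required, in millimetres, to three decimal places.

25.942 mm

Sensor diagonal = √(70.41² + 52.63²) = √7727.4850 ≈ 87.9061 mm.
From α = 2·arctan(d/2f) we get f = d / (2·tan(α/2)).
With d = 87.9061 mm and α/2 = 59.45°, tan(α/2) ≈ 1.69428, so f ≈ 87.9061 / 3.38856 ≈ 25.9420 mm.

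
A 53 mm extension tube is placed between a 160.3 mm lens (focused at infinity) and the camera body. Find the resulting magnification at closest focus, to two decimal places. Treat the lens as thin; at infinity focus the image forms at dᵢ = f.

0.33×

The tube moves the image plane from f to f + e, so dᵢ = 160.3 + 53 = 213.3 mm. Focus is achieved when 1/f = 1/dₒ + 1/dᵢ, giving dₒ = 1/(1/f − 1/(f+e)).
Magnification m = dᵢ/dₒ = (f+e)·(1/f − 1/(f+e)) = e/f = 53/160.3 ≈ 0.3306.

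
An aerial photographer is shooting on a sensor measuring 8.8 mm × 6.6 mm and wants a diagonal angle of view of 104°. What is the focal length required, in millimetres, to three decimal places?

Sensor diagonal = √(8.8² + 6.6²) = √121.0000 ≈ 11.0000 mm.
From α = 2·arctan(d/2f) we get f = d / (2·tan(α/2)).
With d = 11.0000 mm and α/2 = 52°, tan(α/2) ≈ 1.27994, so f ≈ 11.0000 / 2.55988 ≈ 4.2971 mm.

4.297 mm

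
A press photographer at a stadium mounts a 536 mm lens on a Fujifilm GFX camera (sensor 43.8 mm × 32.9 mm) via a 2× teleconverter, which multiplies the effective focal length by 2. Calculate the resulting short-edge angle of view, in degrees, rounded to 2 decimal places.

Effective focal length f = 536 × 2 = 1072 mm.
α = 2·arctan(32.9 / (2 × 1072)) = 2·arctan(0.01535) ≈ 1.7583°.

1.76°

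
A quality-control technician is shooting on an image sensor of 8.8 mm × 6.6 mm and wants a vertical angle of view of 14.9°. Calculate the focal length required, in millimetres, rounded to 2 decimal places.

25.24 mm

From α = 2·arctan(h/2f) we get f = h / (2·tan(α/2)).
With h = 6.6 mm and α/2 = 7.45°, tan(α/2) ≈ 0.13076, so f ≈ 6.6 / 0.26153 ≈ 25.2361 mm.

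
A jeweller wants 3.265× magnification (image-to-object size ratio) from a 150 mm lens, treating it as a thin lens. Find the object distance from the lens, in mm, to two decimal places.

With m = dᵢ/dₒ and 1/f = 1/dₒ + 1/dᵢ, substituting dᵢ = m·dₒ gives 1/f = (1 + 1/m)/dₒ, hence dₒ = f·(1 + 1/m).
dₒ = 150 × (1 + 1/3.265) = 150 × 1.30628 ≈ 195.942 mm.

195.94 mm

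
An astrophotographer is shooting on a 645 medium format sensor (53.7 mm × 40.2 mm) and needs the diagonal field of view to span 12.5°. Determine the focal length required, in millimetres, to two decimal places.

306.25 mm

Sensor diagonal = √(53.7² + 40.2²) = √4499.7300 ≈ 67.0800 mm.
From α = 2·arctan(d/2f) we get f = d / (2·tan(α/2)).
With d = 67.0800 mm and α/2 = 6.25°, tan(α/2) ≈ 0.10952, so f ≈ 67.0800 / 0.21904 ≈ 306.2517 mm.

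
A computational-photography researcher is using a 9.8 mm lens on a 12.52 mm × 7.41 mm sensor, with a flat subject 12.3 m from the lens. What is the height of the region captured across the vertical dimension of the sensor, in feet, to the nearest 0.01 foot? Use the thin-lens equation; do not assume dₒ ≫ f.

30.49 ft

dₒ: 12.3 m = 12300 mm.
Similar triangles through the lens centre give W/dₒ = h/dᵢ; with 1/f = 1/dₒ + 1/dᵢ this gives W = h·(dₒ − f)/f.
W = 7.41 mm × (12300 − 9.8) / 9.8 = 7.41 × 1254.1020 ≈ 9292.896 mm = 9292.896/304.8 ft = 30.4885 ft.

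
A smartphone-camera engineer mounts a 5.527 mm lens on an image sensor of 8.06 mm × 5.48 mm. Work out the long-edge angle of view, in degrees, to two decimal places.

Angle of view α = 2·arctan(w/2f) with w = 8.06 mm and f = 5.527 mm.
w/2f = 0.72915; arctan(0.72915) ≈ 36.0976°, so α ≈ 72.1952°.

72.20°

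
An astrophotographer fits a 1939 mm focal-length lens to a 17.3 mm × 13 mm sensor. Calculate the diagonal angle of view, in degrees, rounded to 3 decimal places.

0.639°

Sensor diagonal = √(17.3² + 13²) = √468.2900 ≈ 21.6400 mm.
Angle of view α = 2·arctan(d/2f) with d = 21.6400 mm and f = 1939 mm.
d/2f = 0.00558; arctan(0.00558) ≈ 0.3197°, so α ≈ 0.6394°.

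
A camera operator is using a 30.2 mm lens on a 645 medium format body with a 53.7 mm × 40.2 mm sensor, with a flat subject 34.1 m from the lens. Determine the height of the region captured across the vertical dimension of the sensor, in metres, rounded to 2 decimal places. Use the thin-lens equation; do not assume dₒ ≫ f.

dₒ: 34.1 m = 34100 mm.
Similar triangles through the lens centre give W/dₒ = h/dᵢ; with 1/f = 1/dₒ + 1/dᵢ this gives W = h·(dₒ − f)/f.
W = 40.2 mm × (34100 − 30.2) / 30.2 = 40.2 × 1128.1391 ≈ 45351.191 mm = 45.3512 m.

45.35 m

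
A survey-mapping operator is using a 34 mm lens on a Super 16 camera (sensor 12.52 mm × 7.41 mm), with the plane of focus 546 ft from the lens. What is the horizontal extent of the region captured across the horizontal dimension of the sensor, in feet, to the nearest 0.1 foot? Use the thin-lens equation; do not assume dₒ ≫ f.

201.0 ft

dₒ: 546 ft × 304.8 mm/ft = 166420.79 mm.
Similar triangles through the lens centre give W/dₒ = w/dᵢ; with 1/f = 1/dₒ + 1/dᵢ this gives W = w·(dₒ − f)/f.
W = 12.52 mm × (166421 − 34) / 34 = 12.52 × 4893.7293 ≈ 61269.490 mm = 61269.490/304.8 ft = 201.015 ft.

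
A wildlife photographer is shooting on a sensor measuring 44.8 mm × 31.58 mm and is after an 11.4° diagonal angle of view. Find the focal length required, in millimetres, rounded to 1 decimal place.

Sensor diagonal = √(44.8² + 31.58²) = √3004.3364 ≈ 54.8118 mm.
From α = 2·arctan(d/2f) we get f = d / (2·tan(α/2)).
With d = 54.8118 mm and α/2 = 5.7°, tan(α/2) ≈ 0.09981, so f ≈ 54.8118 / 0.19963 ≈ 274.5718 mm.

274.6 mm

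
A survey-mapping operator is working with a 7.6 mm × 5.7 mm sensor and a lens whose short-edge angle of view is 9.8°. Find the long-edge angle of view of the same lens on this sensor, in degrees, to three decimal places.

From the short-edge AOV: f = 5.7 / (2·tan(4.9°)) = 5.7 / 0.17146 ≈ 33.2438 mm.
Long-edge AOV = 2·arctan(7.6 / (2 × 33.2438)) = 2·arctan(0.11431) ≈ 13.0420°.

13.042°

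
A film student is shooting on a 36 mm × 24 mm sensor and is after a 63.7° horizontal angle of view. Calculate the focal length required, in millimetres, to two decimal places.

28.97 mm

From α = 2·arctan(w/2f) we get f = w / (2·tan(α/2)).
With w = 36 mm and α/2 = 31.85°, tan(α/2) ≈ 0.62124, so f ≈ 36 / 1.24247 ≈ 28.9745 mm.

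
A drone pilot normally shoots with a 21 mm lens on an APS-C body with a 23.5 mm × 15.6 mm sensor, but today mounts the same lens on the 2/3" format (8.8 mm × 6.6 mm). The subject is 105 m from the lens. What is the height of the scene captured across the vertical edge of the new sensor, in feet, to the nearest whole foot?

108 ft

The focal length stays 21 mm; the relevant sensor dimension is now h = 6.6 mm. Object distance dₒ = 105 m = 105000 mm.
Thin-lens field height W = h·(dₒ − f)/f = 6.6 × (105000 − 21)/21 ≈ 32993.400 mm = 32993.400/304.8 ft = 108.246 ft.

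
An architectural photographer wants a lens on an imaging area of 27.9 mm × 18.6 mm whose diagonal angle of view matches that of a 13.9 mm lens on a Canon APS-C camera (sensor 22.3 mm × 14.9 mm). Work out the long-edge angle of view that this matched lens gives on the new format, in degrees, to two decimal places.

Sensor diagonal = √(22.3² + 14.9²) = √719.3000 ≈ 26.8198 mm.
Sensor diagonal = √(27.9² + 18.6²) = √1124.3700 ≈ 33.5316 mm.
Equal diagonal AOV ⇒ f₂ = f₁ · 33.5316/26.8198 = 13.9 × 1.25026 ≈ 17.3786 mm.
Long-edge AOV on the new format = 2·arctan(27.9 / (2 × 17.3786)) = 2·arctan(0.80271) ≈ 77.5089°.

77.51°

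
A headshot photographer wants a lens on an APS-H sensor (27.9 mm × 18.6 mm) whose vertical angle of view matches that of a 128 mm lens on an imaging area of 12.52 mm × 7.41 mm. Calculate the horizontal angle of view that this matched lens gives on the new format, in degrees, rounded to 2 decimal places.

4.97°

Equal vertical AOV ⇒ f₂ = f₁ · 18.6/7.41 = 128 × 2.51012 ≈ 321.2955 mm.
Horizontal AOV on the new format = 2·arctan(27.9 / (2 × 321.2955)) = 2·arctan(0.04342) ≈ 4.9722°.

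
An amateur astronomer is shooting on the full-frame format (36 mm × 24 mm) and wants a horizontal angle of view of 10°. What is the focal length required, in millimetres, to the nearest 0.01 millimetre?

205.74 mm

From α = 2·arctan(w/2f) we get f = w / (2·tan(α/2)).
With w = 36 mm and α/2 = 5°, tan(α/2) ≈ 0.08749, so f ≈ 36 / 0.17498 ≈ 205.7409 mm.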